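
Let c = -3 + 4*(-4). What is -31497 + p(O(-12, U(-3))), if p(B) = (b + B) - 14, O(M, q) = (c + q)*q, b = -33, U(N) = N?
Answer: -31478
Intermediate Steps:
c = -19 (c = -3 - 16 = -19)
O(M, q) = q*(-19 + q) (O(M, q) = (-19 + q)*q = q*(-19 + q))
p(B) = -47 + B (p(B) = (-33 + B) - 14 = -47 + B)
-31497 + p(O(-12, U(-3))) = -31497 + (-47 - 3*(-19 - 3)) = -31497 + (-47 - 3*(-22)) = -31497 + (-47 + 66) = -31497 + 19 = -31478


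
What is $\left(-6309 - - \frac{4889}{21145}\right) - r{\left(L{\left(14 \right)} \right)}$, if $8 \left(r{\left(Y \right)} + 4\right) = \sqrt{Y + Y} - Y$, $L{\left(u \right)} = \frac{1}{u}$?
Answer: $- \frac{14931184487}{2368240} - \frac{\sqrt{7}}{56} \approx -6304.8$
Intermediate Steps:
$r{\left(Y \right)} = -4 - \frac{Y}{8} + \frac{\sqrt{2} \sqrt{Y}}{8}$ ($r{\left(Y \right)} = -4 + \frac{\sqrt{Y + Y} - Y}{8} = -4 + \frac{\sqrt{2 Y} - Y}{8} = -4 + \frac{\sqrt{2} \sqrt{Y} - Y}{8} = -4 + \frac{- Y + \sqrt{2} \sqrt{Y}}{8} = -4 + \left(- \frac{Y}{8} + \frac{\sqrt{2} \sqrt{Y}}{8}\right) = -4 - \frac{Y}{8} + \frac{\sqrt{2} \sqrt{Y}}{8}$)
$\left(-6309 - - \frac{4889}{21145}\right) - r{\left(L{\left(14 \right)} \right)} = \left(-6309 - - \frac{4889}{21145}\right) - \left(-4 - \frac{1}{8 \cdot 14} + \frac{\sqrt{2} \sqrt{\frac{1}{14}}}{8}\right) = \left(-6309 - \left(-4889\right) \frac{1}{21145}\right) - \left(-4 - \frac{1}{112} + \frac{\sqrt{2}}{8 \sqrt{14}}\right) = \left(-6309 - - \frac{4889}{21145}\right) - \left(-4 - \frac{1}{112} + \frac{\sqrt{2} \frac{\sqrt{14}}{14}}{8}\right) = \left(-6309 + \frac{4889}{21145}\right) - \left(-4 - \frac{1}{112} + \frac{\sqrt{7}}{56}\right) = - \frac{133398916}{21145} - \left(- \frac{449}{112} + \frac{\sqrt{7}}{56}\right) = - \frac{133398916}{21145} + \left(\frac{449}{112} - \frac{\sqrt{7}}{56}\right) = - \frac{14931184487}{2368240} - \frac{\sqrt{7}}{56}$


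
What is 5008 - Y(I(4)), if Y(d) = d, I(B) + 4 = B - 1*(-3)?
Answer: 5005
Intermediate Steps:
I(B) = -1 + B (I(B) = -4 + (B - 1*(-3)) = -4 + (B + 3) = -4 + (3 + B) = -1 + B)
5008 - Y(I(4)) = 5008 - (-1 + 4) = 5008 - 1*3 = 5008 - 3 = 5005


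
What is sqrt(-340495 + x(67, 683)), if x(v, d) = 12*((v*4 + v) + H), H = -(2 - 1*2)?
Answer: 5*I*sqrt(13459) ≈ 580.06*I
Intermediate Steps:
H = 0 (H = -(2 - 2) = -1*0 = 0)
x(v, d) = 60*v (x(v, d) = 12*((v*4 + v) + 0) = 12*((4*v + v) + 0) = 12*(5*v + 0) = 12*(5*v) = 60*v)
sqrt(-340495 + x(67, 683)) = sqrt(-340495 + 60*67) = sqrt(-340495 + 4020) = sqrt(-336475) = 5*I*sqrt(13459)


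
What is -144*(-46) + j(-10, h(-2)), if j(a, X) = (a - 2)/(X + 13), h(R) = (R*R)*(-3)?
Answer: 6612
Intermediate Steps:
h(R) = -3*R² (h(R) = R²*(-3) = -3*R²)
j(a, X) = (-2 + a)/(13 + X)
-144*(-46) + j(-10, h(-2)) = -144*(-46) + (-2 - 10)/(13 - 3*(-2)²) = 6624 - 12/(13 - 3*4) = 6624 - 12/(13 - 12) = 6624 - 12/1 = 6624 + 1*(-12) = 6624 - 12 = 6612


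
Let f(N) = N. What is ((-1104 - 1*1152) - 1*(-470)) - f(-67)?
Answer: -1719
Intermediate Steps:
((-1104 - 1*1152) - 1*(-470)) - f(-67) = ((-1104 - 1*1152) - 1*(-470)) - 1*(-67) = ((-1104 - 1152) + 470) + 67 = (-2256 + 470) + 67 = -1786 + 67 = -1719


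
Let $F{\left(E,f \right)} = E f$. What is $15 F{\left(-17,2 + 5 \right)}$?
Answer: $-1785$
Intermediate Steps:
$15 F{\left(-17,2 + 5 \right)} = 15 \left(- 17 \left(2 + 5\right)\right) = 15 \left(\left(-17\right) 7\right) = 15 \left(-119\right) = -1785$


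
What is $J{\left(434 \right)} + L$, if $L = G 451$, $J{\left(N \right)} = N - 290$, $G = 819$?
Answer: $369513$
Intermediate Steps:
$J{\left(N \right)} = -290 + N$ ($J{\left(N \right)} = N - 290 = -290 + N$)
$L = 369369$ ($L = 819 \cdot 451 = 369369$)
$J{\left(434 \right)} + L = \left(-290 + 434\right) + 369369 = 144 + 369369 = 369513$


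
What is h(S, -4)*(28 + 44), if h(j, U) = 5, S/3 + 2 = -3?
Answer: 360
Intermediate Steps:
S = -15 (S = -6 + 3*(-3) = -6 - 9 = -15)
h(S, -4)*(28 + 44) = 5*(28 + 44) = 5*72 = 360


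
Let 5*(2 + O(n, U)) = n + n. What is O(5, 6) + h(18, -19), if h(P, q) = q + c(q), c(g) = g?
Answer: -38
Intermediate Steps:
O(n, U) = -2 + 2*n/5 (O(n, U) = -2 + (n + n)/5 = -2 + (2*n)/5 = -2 + 2*n/5)
h(P, q) = 2*q (h(P, q) = q + q = 2*q)
O(5, 6) + h(18, -19) = (-2 + (2/5)*5) + 2*(-19) = (-2 + 2) - 38 = 0 - 38 = -38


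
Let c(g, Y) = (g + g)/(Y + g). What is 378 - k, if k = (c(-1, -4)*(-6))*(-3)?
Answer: 1854/5 ≈ 370.80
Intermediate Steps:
c(g, Y) = 2*g/(Y + g) (c(g, Y) = (2*g)/(Y + g) = 2*g/(Y + g))
k = 36/5 (k = ((2*(-1)/(-4 - 1))*(-6))*(-3) = ((2*(-1)/(-5))*(-6))*(-3) = ((2*(-1)*(-⅕))*(-6))*(-3) = ((⅖)*(-6))*(-3) = -12/5*(-3) = 36/5 ≈ 7.2000)
378 - k = 378 - 1*36/5 = 378 - 36/5 = 1854/5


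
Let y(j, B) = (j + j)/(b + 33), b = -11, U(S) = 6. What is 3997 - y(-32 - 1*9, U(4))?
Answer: 44008/11 ≈ 4000.7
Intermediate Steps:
y(j, B) = j/11 (y(j, B) = (j + j)/(-11 + 33) = (2*j)/22 = (2*j)*(1/22) = j/11)
3997 - y(-32 - 1*9, U(4)) = 3997 - (-32 - 1*9)/11 = 3997 - (-32 - 9)/11 = 3997 - (-41)/11 = 3997 - 1*(-41/11) = 3997 + 41/11 = 44008/11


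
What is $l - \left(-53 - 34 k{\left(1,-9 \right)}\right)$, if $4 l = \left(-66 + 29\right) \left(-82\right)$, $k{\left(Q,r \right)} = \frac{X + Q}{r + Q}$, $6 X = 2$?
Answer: $\frac{4835}{6} \approx 805.83$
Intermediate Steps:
$X = \frac{1}{3}$ ($X = \frac{1}{6} \cdot 2 = \frac{1}{3} \approx 0.33333$)
$k{\left(Q,r \right)} = \frac{\frac{1}{3} + Q}{Q + r}$ ($k{\left(Q,r \right)} = \frac{\frac{1}{3} + Q}{r + Q} = \frac{\frac{1}{3} + Q}{Q + r}$)
$l = \frac{1517}{2}$ ($l = \frac{\left(-66 + 29\right) \left(-82\right)}{4} = \frac{\left(-37\right) \left(-82\right)}{4} = \frac{1}{4} \cdot 3034 = \frac{1517}{2} \approx 758.5$)
$l - \left(-53 - 34 k{\left(1,-9 \right)}\right) = \frac{1517}{2} - \left(-53 - 34 \frac{\frac{1}{3} + 1}{1 - 9}\right) = \frac{1517}{2} - \left(-53 - 34 \frac{1}{-8} \cdot \frac{4}{3}\right) = \frac{1517}{2} - \left(-53 - 34 \left(\left(- \frac{1}{8}\right) \frac{4}{3}\right)\right) = \frac{1517}{2} - \left(-53 - - \frac{17}{3}\right) = \frac{1517}{2} - \left(-53 + \frac{17}{3}\right) = \frac{1517}{2} - - \frac{142}{3} = \frac{1517}{2} + \frac{142}{3} = \frac{4835}{6}$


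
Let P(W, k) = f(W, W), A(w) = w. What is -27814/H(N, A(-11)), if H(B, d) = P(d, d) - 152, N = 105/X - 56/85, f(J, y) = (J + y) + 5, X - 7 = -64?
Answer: 27814/169 ≈ 164.58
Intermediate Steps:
X = -57 (X = 7 - 64 = -57)
f(J, y) = 5 + J + y
P(W, k) = 5 + 2*W (P(W, k) = 5 + W + W = 5 + 2*W)
N = -4039/1615 (N = 105/(-57) - 56/85 = 105*(-1/57) - 56*1/85 = -35/19 - 56/85 = -4039/1615 ≈ -2.5009)
H(B, d) = -147 + 2*d (H(B, d) = (5 + 2*d) - 152 = -147 + 2*d)
-27814/H(N, A(-11)) = -27814/(-147 + 2*(-11)) = -27814/(-147 - 22) = -27814/(-169) = -27814*(-1/169) = 27814/169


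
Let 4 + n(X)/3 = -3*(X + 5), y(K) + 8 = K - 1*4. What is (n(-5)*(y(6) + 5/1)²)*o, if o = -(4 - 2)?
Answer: 24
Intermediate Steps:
y(K) = -12 + K (y(K) = -8 + (K - 1*4) = -8 + (K - 4) = -8 + (-4 + K) = -12 + K)
o = -2 (o = -1*2 = -2)
n(X) = -57 - 9*X (n(X) = -12 + 3*(-3*(X + 5)) = -12 + 3*(-3*(5 + X)) = -12 + 3*(-15 - 3*X) = -12 + (-45 - 9*X) = -57 - 9*X)
(n(-5)*(y(6) + 5/1)²)*o = ((-57 - 9*(-5))*((-12 + 6) + 5/1)²)*(-2) = ((-57 + 45)*(-6 + 5*1)²)*(-2) = -12*(-6 + 5)²*(-2) = -12*(-1)²*(-2) = -12*1*(-2) = -12*(-2) = 24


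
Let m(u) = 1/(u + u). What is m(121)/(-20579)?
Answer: -1/4980118 ≈ -2.0080e-7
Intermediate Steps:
m(u) = 1/(2*u)
m(121)/(-20579) = ((½)/121)/(-20579) = ((½)*(1/121))*(-1/20579) = (1/242)*(-1/20579) = -1/4980118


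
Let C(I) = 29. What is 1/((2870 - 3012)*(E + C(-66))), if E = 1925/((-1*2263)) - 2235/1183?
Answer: -2677129/9982835862 ≈ -0.00026817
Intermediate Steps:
E = -7335080/2677129 (E = 1925/(-2263) - 2235*1/1183 = 1925*(-1/2263) - 2235/1183 = -1925/2263 - 2235/1183 = -7335080/2677129 ≈ -2.7399)
1/((2870 - 3012)*(E + C(-66))) = 1/((2870 - 3012)*(-7335080/2677129 + 29)) = 1/(-142*70301661/2677129) = 1/(-9982835862/2677129) = -2677129/9982835862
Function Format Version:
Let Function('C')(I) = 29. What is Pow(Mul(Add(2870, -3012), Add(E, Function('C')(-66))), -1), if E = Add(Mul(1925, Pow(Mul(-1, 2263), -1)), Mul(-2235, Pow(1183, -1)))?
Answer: Rational(-2677129, 9982835862) ≈ -0.00026817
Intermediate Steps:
E = Rational(-7335080, 2677129) (E = Add(Mul(1925, Pow(-2263, -1)), Mul(-2235, Rational(1, 1183))) = Add(Mul(1925, Rational(-1, 2263)), Rational(-2235, 1183)) = Add(Rational(-1925, 2263), Rational(-2235, 1183)) = Rational(-7335080, 2677129) ≈ -2.7399)
Pow(Mul(Add(2870, -3012), Add(E, Function('C')(-66))), -1) = Pow(Mul(Add(2870, -3012), Add(Rational(-7335080, 2677129), 29)), -1) = Pow(Mul(-142, Rational(70301661, 2677129)), -1) = Pow(Rational(-9982835862, 2677129), -1) = Rational(-2677129, 9982835862)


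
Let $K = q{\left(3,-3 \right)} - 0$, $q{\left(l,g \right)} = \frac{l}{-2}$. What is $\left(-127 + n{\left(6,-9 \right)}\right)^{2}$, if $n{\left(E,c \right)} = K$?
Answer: $\frac{66049}{4} \approx 16512.0$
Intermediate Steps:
$q{\left(l,g \right)} = - \frac{l}{2}$ ($q{\left(l,g \right)} = l \left(- \frac{1}{2}\right) = - \frac{l}{2}$)
$K = - \frac{3}{2}$ ($K = \left(- \frac{1}{2}\right) 3 - 0 = - \frac{3}{2} + 0 = - \frac{3}{2} \approx -1.5$)
$n{\left(E,c \right)} = - \frac{3}{2}$
$\left(-127 + n{\left(6,-9 \right)}\right)^{2} = \left(-127 - \frac{3}{2}\right)^{2} = \left(- \frac{257}{2}\right)^{2} = \frac{66049}{4}$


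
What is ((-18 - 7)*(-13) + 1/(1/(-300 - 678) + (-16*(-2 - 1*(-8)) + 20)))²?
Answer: 583509775466809/5524800241 ≈ 1.0562e+5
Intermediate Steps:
((-18 - 7)*(-13) + 1/(1/(-300 - 678) + (-16*(-2 - 1*(-8)) + 20)))² = (-25*(-13) + 1/(1/(-978) + (-16*(-2 + 8) + 20)))² = (325 + 1/(-1/978 + (-16*6 + 20)))² = (325 + 1/(-1/978 + (-96 + 20)))² = (325 + 1/(-1/978 - 76))² = (325 + 1/(-74329/978))² = (325 - 978/74329)² = (24155947/74329)² = 583509775466809/5524800241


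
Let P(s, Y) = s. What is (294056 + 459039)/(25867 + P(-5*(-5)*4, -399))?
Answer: 753095/25967 ≈ 29.002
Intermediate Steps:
(294056 + 459039)/(25867 + P(-5*(-5)*4, -399)) = (294056 + 459039)/(25867 - 5*(-5)*4) = 753095/(25867 + 25*4) = 753095/(25867 + 100) = 753095/25967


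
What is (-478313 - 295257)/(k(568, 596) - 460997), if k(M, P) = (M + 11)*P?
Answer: 110510/16559 ≈ 6.6737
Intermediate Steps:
k(M, P) = P*(11 + M) (k(M, P) = (11 + M)*P = P*(11 + M))
(-478313 - 295257)/(k(568, 596) - 460997) = (-478313 - 295257)/(596*(11 + 568) - 460997) = -773570/(596*579 - 460997) = -773570/(345084 - 460997) = -773570/(-115913) = -773570*(-1/115913) = 110510/16559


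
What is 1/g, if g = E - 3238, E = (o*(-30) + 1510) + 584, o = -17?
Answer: -1/634 ≈ -0.0015773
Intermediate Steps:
E = 2604 (E = (-17*(-30) + 1510) + 584 = (510 + 1510) + 584 = 2020 + 584 = 2604)
g = -634 (g = 2604 - 3238 = -634)
1/g = 1/(-634) = -1/634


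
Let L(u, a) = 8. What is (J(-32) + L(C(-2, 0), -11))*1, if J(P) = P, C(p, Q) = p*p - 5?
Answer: -24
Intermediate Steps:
C(p, Q) = -5 + p**2 (C(p, Q) = p**2 - 5 = -5 + p**2)
(J(-32) + L(C(-2, 0), -11))*1 = (-32 + 8)*1 = -24*1 = -24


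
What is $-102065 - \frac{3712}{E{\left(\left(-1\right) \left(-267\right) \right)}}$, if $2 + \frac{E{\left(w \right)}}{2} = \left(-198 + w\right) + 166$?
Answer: $- \frac{23783001}{233} \approx -1.0207 \cdot 10^{5}$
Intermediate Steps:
$E{\left(w \right)} = -68 + 2 w$ ($E{\left(w \right)} = -4 + 2 \left(\left(-198 + w\right) + 166\right) = -4 + 2 \left(-32 + w\right) = -4 + \left(-64 + 2 w\right) = -68 + 2 w$)
$-102065 - \frac{3712}{E{\left(\left(-1\right) \left(-267\right) \right)}} = -102065 - \frac{3712}{-68 + 2 \left(\left(-1\right) \left(-267\right)\right)} = -102065 - \frac{3712}{-68 + 2 \cdot 267} = -102065 - \frac{3712}{-68 + 534} = -102065 - \frac{3712}{466} = -102065 - \frac{1856}{233} = - \frac{23783001}{233}$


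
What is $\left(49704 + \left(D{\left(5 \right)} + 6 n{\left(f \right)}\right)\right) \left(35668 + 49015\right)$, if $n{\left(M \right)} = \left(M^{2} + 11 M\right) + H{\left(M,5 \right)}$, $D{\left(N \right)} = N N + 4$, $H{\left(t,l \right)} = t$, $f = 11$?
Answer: $4340088433$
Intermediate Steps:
$D{\left(N \right)} = 4 + N^{2}$ ($D{\left(N \right)} = N^{2} + 4 = 4 + N^{2}$)
$n{\left(M \right)} = M^{2} + 12 M$ ($n{\left(M \right)} = \left(M^{2} + 11 M\right) + M = M^{2} + 12 M$)
$\left(49704 + \left(D{\left(5 \right)} + 6 n{\left(f \right)}\right)\right) \left(35668 + 49015\right) = \left(49704 + \left(\left(4 + 5^{2}\right) + 6 \cdot 11 \left(12 + 11\right)\right)\right) \left(35668 + 49015\right) = \left(49704 + \left(\left(4 + 25\right) + 6 \cdot 11 \cdot 23\right)\right) 84683 = \left(49704 + \left(29 + 6 \cdot 253\right)\right) 84683 = \left(49704 + \left(29 + 1518\right)\right) 84683 = \left(49704 + 1547\right) 84683 = 51251 \cdot 84683 = 4340088433$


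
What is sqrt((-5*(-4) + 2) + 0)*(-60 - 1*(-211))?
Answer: 151*sqrt(22) ≈ 708.25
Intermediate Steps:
sqrt((-5*(-4) + 2) + 0)*(-60 - 1*(-211)) = sqrt((20 + 2) + 0)*(-60 + 211) = sqrt(22 + 0)*151 = sqrt(22)*151 = 151*sqrt(22)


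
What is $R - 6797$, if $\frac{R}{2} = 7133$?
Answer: $7469$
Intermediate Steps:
$R = 14266$ ($R = 2 \cdot 7133 = 14266$)
$R - 6797 = 14266 - 6797 = 7469$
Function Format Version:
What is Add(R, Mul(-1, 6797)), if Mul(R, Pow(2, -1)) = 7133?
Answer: 7469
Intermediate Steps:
R = 14266 (R = Mul(2, 7133) = 14266)
Add(R, Mul(-1, 6797)) = Add(14266, Mul(-1, 6797)) = Add(14266, -6797) = 7469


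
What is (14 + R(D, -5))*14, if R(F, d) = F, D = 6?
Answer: 280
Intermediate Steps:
(14 + R(D, -5))*14 = (14 + 6)*14 = 20*14 = 280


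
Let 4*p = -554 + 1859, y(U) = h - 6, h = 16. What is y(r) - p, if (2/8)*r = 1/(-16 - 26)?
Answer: -1265/4 ≈ -316.25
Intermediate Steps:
r = -2/21 (r = 4/(-16 - 26) = 4/(-42) = 4*(-1/42) = -2/21 ≈ -0.095238)
y(U) = 10 (y(U) = 16 - 6 = 10)
p = 1305/4 (p = (-554 + 1859)/4 = (¼)*1305 = 1305/4 ≈ 326.25)
y(r) - p = 10 - 1*1305/4 = 10 - 1305/4 = -1265/4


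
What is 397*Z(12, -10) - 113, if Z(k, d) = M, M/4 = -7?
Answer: -11229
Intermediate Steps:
M = -28 (M = 4*(-7) = -28)
Z(k, d) = -28
397*Z(12, -10) - 113 = 397*(-28) - 113 = -11116 - 113 = -11229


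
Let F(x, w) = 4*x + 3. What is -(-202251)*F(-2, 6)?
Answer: -1011255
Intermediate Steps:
F(x, w) = 3 + 4*x
-(-202251)*F(-2, 6) = -(-202251)*(3 + 4*(-2)) = -(-202251)*(3 - 8) = -(-202251)*(-5) = -9631*105 = -1011255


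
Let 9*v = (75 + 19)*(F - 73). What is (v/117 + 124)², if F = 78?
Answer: 17172005764/1108809 ≈ 15487.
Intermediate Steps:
v = 470/9 (v = ((75 + 19)*(78 - 73))/9 = (94*5)/9 = (⅑)*470 = 470/9 ≈ 52.222)
(v/117 + 124)² = ((470/9)/117 + 124)² = ((470/9)*(1/117) + 124)² = (470/1053 + 124)² = (131042/1053)² = 17172005764/1108809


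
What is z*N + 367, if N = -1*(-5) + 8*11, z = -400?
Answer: -36833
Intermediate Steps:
N = 93 (N = 5 + 88 = 93)
z*N + 367 = -400*93 + 367 = -37200 + 367 = -36833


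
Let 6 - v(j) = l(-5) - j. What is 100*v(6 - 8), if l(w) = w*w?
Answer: -2100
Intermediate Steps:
l(w) = w²
v(j) = -19 + j (v(j) = 6 - ((-5)² - j) = 6 - (25 - j) = 6 + (-25 + j) = -19 + j)
100*v(6 - 8) = 100*(-19 + (6 - 8)) = 100*(-19 - 2) = 100*(-21) = -2100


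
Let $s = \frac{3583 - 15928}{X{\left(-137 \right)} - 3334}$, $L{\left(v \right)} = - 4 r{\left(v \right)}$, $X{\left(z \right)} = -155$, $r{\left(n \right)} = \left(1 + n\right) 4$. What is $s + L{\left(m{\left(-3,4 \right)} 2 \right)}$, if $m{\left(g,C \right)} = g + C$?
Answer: $- \frac{51709}{1163} \approx -44.462$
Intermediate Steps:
$r{\left(n \right)} = 4 + 4 n$
$m{\left(g,C \right)} = C + g$
$L{\left(v \right)} = -16 - 16 v$ ($L{\left(v \right)} = - 4 \left(4 + 4 v\right) = -16 - 16 v$)
$s = \frac{4115}{1163}$ ($s = \frac{3583 - 15928}{-155 - 3334} = - \frac{12345}{-3489} = \left(-12345\right) \left(- \frac{1}{3489}\right) = \frac{4115}{1163} \approx 3.5383$)
$s + L{\left(m{\left(-3,4 \right)} 2 \right)} = \frac{4115}{1163} - \left(16 + 16 \left(4 - 3\right) 2\right) = \frac{4115}{1163} - \left(16 + 16 \cdot 1 \cdot 2\right) = \frac{4115}{1163} - 48 = - \frac{51709}{1163}$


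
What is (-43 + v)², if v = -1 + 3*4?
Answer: 1024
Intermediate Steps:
v = 11 (v = -1 + 12 = 11)
(-43 + v)² = (-43 + 11)² = (-32)² = 1024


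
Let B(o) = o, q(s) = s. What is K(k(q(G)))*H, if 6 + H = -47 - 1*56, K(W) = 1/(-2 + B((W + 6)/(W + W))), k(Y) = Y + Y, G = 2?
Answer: 436/3 ≈ 145.33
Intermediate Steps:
k(Y) = 2*Y
K(W) = 1/(-2 + (6 + W)/(2*W)) (K(W) = 1/(-2 + (W + 6)/(W + W)) = 1/(-2 + (6 + W)/((2*W))) = 1/(-2 + (6 + W)*(1/(2*W))) = 1/(-2 + (6 + W)/(2*W)))
H = -109 (H = -6 + (-47 - 1*56) = -6 + (-47 - 56) = -6 - 103 = -109)
K(k(q(G)))*H = -2*2*2/(-6 + 3*(2*2))*(-109) = -2*4/(-6 + 3*4)*(-109) = -2*4/(-6 + 12)*(-109) = -2*4/6*(-109) = -2*4*1/6*(-109) = -4/3*(-109) = 436/3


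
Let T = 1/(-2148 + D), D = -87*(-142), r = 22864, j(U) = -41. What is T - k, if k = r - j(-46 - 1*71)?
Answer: -233768429/10206 ≈ -22905.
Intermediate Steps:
k = 22905 (k = 22864 - 1*(-41) = 22864 + 41 = 22905)
D = 12354
T = 1/10206 (T = 1/(-2148 + 12354) = 1/10206 ≈ 9.7982e-5)
T - k = 1/10206 - 1*22905 = 1/10206 - 22905 = -233768429/10206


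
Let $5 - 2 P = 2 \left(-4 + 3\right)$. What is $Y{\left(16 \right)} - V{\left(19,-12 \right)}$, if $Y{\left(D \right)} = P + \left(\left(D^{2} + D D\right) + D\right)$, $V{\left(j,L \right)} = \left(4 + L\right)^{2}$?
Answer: $\frac{935}{2} \approx 467.5$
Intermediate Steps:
$P = \frac{7}{2}$ ($P = \frac{5}{2} - \frac{2 \left(-4 + 3\right)}{2} = \frac{5}{2} - \frac{2 \left(-1\right)}{2} = \frac{5}{2} - -1 = \frac{5}{2} + 1 = \frac{7}{2} \approx 3.5$)
$Y{\left(D \right)} = \frac{7}{2} + D + 2 D^{2}$ ($Y{\left(D \right)} = \frac{7}{2} + \left(\left(D^{2} + D D\right) + D\right) = \frac{7}{2} + \left(\left(D^{2} + D^{2}\right) + D\right) = \frac{7}{2} + \left(2 D^{2} + D\right) = \frac{7}{2} + \left(D + 2 D^{2}\right) = \frac{7}{2} + D + 2 D^{2}$)
$Y{\left(16 \right)} - V{\left(19,-12 \right)} = \left(\frac{7}{2} + 16 + 2 \cdot 16^{2}\right) - \left(4 - 12\right)^{2} = \left(\frac{7}{2} + 16 + 2 \cdot 256\right) - \left(-8\right)^{2} = \left(\frac{7}{2} + 16 + 512\right) - 64 = \frac{1063}{2} - 64 = \frac{935}{2}$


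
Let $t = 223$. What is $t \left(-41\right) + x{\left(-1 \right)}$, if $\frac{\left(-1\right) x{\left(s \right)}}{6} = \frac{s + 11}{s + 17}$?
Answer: $- \frac{36587}{4} \approx -9146.8$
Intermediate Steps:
$x{\left(s \right)} = - \frac{6 \left(11 + s\right)}{17 + s}$ ($x{\left(s \right)} = - 6 \frac{s + 11}{s + 17} = - 6 \frac{11 + s}{17 + s} = - \frac{6 \left(11 + s\right)}{17 + s}$)
$t \left(-41\right) + x{\left(-1 \right)} = 223 \left(-41\right) + \frac{6 \left(-11 - -1\right)}{17 - 1} = -9143 + \frac{6 \left(-11 + 1\right)}{16} = -9143 + 6 \cdot \frac{1}{16} \left(-10\right) = -9143 - \frac{15}{4} = - \frac{36587}{4}$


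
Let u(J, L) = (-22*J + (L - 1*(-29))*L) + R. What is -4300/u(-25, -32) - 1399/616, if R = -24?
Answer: -1759489/191576 ≈ -9.1843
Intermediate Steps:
u(J, L) = -24 - 22*J + L*(29 + L) (u(J, L) = (-22*J + (L - 1*(-29))*L) - 24 = (-22*J + (L + 29)*L) - 24 = (-22*J + (29 + L)*L) - 24 = (-22*J + L*(29 + L)) - 24 = -24 - 22*J + L*(29 + L))
-4300/u(-25, -32) - 1399/616 = -4300/(-24 + (-32)² - 22*(-25) + 29*(-32)) - 1399/616 = -4300/(-24 + 1024 + 550 - 928) - 1399*1/616 = -4300/622 - 1399/616 = -4300*1/622 - 1399/616 = -2150/311 - 1399/616 = -1759489/191576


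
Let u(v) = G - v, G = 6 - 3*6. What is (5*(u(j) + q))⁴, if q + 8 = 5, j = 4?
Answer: 81450625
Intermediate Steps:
q = -3 (q = -8 + 5 = -3)
G = -12 (G = 6 - 1*18 = 6 - 18 = -12)
u(v) = -12 - v
(5*(u(j) + q))⁴ = (5*((-12 - 1*4) - 3))⁴ = (5*((-12 - 4) - 3))⁴ = (5*(-16 - 3))⁴ = (5*(-19))⁴ = (-95)⁴ = 81450625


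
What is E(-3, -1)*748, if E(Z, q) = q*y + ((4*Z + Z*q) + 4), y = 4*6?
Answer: -21692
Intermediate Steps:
y = 24
E(Z, q) = 4 + 4*Z + 24*q + Z*q (E(Z, q) = q*24 + ((4*Z + Z*q) + 4) = 24*q + (4 + 4*Z + Z*q) = 4 + 4*Z + 24*q + Z*q)
E(-3, -1)*748 = (4 + 4*(-3) + 24*(-1) - 3*(-1))*748 = (4 - 12 - 24 + 3)*748 = -29*748 = -21692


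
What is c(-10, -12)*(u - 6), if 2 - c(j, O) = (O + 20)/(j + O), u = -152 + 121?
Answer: -962/11 ≈ -87.455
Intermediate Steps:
u = -31
c(j, O) = 2 - (20 + O)/(O + j) (c(j, O) = 2 - (O + 20)/(j + O) = 2 - (20 + O)/(O + j))
c(-10, -12)*(u - 6) = ((-20 - 12 + 2*(-10))/(-12 - 10))*(-31 - 6) = ((-20 - 12 - 20)/(-22))*(-37) = -1/22*(-52)*(-37) = (26/11)*(-37) = -962/11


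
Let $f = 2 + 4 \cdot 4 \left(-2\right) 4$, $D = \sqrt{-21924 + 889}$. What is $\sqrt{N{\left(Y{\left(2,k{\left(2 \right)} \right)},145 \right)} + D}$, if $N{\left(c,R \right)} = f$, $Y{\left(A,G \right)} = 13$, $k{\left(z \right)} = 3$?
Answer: $\sqrt{-126 + i \sqrt{21035}} \approx 5.7499 + 12.612 i$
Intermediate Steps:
$D = i \sqrt{21035}$ ($D = \sqrt{-21035} = i \sqrt{21035} \approx 145.03 i$)
$f = -126$ ($f = 2 + 4 \left(\left(-8\right) 4\right) = 2 + 4 \left(-32\right) = 2 - 128 = -126$)
$N{\left(c,R \right)} = -126$
$\sqrt{N{\left(Y{\left(2,k{\left(2 \right)} \right)},145 \right)} + D} = \sqrt{-126 + i \sqrt{21035}}$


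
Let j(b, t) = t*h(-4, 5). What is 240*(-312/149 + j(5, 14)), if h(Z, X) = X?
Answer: 2428320/149 ≈ 16297.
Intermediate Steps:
j(b, t) = 5*t (j(b, t) = t*5 = 5*t)
240*(-312/149 + j(5, 14)) = 240*(-312/149 + 5*14) = 240*(-312*1/149 + 70) = 240*(-312/149 + 70) = 240*(10118/149) = 2428320/149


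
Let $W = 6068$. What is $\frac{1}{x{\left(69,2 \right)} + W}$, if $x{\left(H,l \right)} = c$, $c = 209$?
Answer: $\frac{1}{6277} \approx 0.00015931$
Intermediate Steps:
$x{\left(H,l \right)} = 209$
$\frac{1}{x{\left(69,2 \right)} + W} = \frac{1}{209 + 6068} = \frac{1}{6277}$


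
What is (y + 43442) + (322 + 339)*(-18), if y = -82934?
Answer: -51390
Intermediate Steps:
(y + 43442) + (322 + 339)*(-18) = (-82934 + 43442) + (322 + 339)*(-18) = -39492 + 661*(-18) = -39492 - 11898 = -51390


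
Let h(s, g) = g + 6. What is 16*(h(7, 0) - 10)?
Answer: -64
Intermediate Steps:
h(s, g) = 6 + g
16*(h(7, 0) - 10) = 16*((6 + 0) - 10) = 16*(6 - 10) = 16*(-4) = -64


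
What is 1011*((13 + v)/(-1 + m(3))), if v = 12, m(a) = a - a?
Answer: -25275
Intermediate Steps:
m(a) = 0
1011*((13 + v)/(-1 + m(3))) = 1011*((13 + 12)/(-1 + 0)) = 1011*(25/(-1)) = 1011*(25*(-1)) = 1011*(-25) = -25275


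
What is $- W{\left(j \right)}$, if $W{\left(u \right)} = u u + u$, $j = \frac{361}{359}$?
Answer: $- \frac{259920}{128881} \approx -2.0167$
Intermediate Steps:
$j = \frac{361}{359}$ ($j = 361 \cdot \frac{1}{359} = \frac{361}{359} \approx 1.0056$)
$W{\left(u \right)} = u + u^{2}$ ($W{\left(u \right)} = u^{2} + u = u + u^{2}$)
$- W{\left(j \right)} = - \frac{361 \left(1 + \frac{361}{359}\right)}{359} = - \frac{361 \cdot 720}{359 \cdot 359} = \left(-1\right) \frac{259920}{128881} = - \frac{259920}{128881}$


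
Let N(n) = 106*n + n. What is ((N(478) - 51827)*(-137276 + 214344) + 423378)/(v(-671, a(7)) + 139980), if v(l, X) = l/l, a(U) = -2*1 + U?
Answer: -52059930/139981 ≈ -371.91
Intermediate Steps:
N(n) = 107*n
a(U) = -2 + U
v(l, X) = 1
((N(478) - 51827)*(-137276 + 214344) + 423378)/(v(-671, a(7)) + 139980) = ((107*478 - 51827)*(-137276 + 214344) + 423378)/(1 + 139980) = ((51146 - 51827)*77068 + 423378)/139981 = (-681*77068 + 423378)*(1/139981) = (-52483308 + 423378)*(1/139981) = -52059930*1/139981 = -52059930/139981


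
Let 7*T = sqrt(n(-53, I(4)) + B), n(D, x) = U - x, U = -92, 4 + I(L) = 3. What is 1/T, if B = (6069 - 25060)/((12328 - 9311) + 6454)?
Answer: -7*I*sqrt(42564027)/62918 ≈ -0.72585*I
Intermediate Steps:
I(L) = -1 (I(L) = -4 + 3 = -1)
B = -2713/1353 (B = -18991/(3017 + 6454) = -18991/9471 = -18991*1/9471 = -2713/1353 ≈ -2.0052)
n(D, x) = -92 - x
T = 2*I*sqrt(42564027)/9471 (T = sqrt((-92 - 1*(-1)) - 2713/1353)/7 = sqrt((-92 + 1) - 2713/1353)/7 = sqrt(-91 - 2713/1353)/7 = sqrt(-125836/1353)/7 = (2*I*sqrt(42564027)/1353)/7 = 2*I*sqrt(42564027)/9471 ≈ 1.3777*I)
1/T = 1/(2*I*sqrt(42564027)/9471) = -7*I*sqrt(42564027)/62918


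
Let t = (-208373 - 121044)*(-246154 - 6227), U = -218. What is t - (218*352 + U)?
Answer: 83138515359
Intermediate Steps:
t = 83138591877 (t = -329417*(-252381) = 83138591877)
t - (218*352 + U) = 83138591877 - (218*352 - 218) = 83138591877 - (76736 - 218) = 83138591877 - 1*76518 = 83138591877 - 76518 = 83138515359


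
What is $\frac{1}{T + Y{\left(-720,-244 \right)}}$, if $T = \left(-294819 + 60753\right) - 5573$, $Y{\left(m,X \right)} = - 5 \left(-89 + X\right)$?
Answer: $- \frac{1}{237974} \approx -4.2021 \cdot 10^{-6}$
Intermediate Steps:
$Y{\left(m,X \right)} = 445 - 5 X$
$T = -239639$ ($T = -234066 - 5573 = -239639$)
$\frac{1}{T + Y{\left(-720,-244 \right)}} = \frac{1}{-239639 + \left(445 - -1220\right)} = \frac{1}{-239639 + \left(445 + 1220\right)} = \frac{1}{-239639 + 1665} = \frac{1}{-237974} = - \frac{1}{237974}$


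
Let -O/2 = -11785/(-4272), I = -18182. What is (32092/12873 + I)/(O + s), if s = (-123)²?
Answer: -166625653328/138615429869 ≈ -1.2021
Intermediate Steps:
O = -11785/2136 (O = -(-23570)/(-4272) = -(-23570)*(-1)/4272 = -2*11785/4272 = -11785/2136 ≈ -5.5173)
s = 15129
(32092/12873 + I)/(O + s) = (32092/12873 - 18182)/(-11785/2136 + 15129) = (32092*(1/12873) - 18182)/(32303759/2136) = (32092/12873 - 18182)*(2136/32303759) = -234024794/12873*2136/32303759 = -166625653328/138615429869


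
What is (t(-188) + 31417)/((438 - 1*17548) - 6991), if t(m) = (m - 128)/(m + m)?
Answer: -2953277/2265494 ≈ -1.3036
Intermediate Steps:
t(m) = (-128 + m)/(2*m) (t(m) = (-128 + m)/((2*m)) = (-128 + m)*(1/(2*m)) = (-128 + m)/(2*m))
(t(-188) + 31417)/((438 - 1*17548) - 6991) = ((½)*(-128 - 188)/(-188) + 31417)/((438 - 1*17548) - 6991) = ((½)*(-1/188)*(-316) + 31417)/((438 - 17548) - 6991) = (79/94 + 31417)/(-17110 - 6991) = (2953277/94)/(-24101) = (2953277/94)*(-1/24101) = -2953277/2265494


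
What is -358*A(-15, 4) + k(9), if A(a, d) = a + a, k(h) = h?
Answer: 10749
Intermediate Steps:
A(a, d) = 2*a
-358*A(-15, 4) + k(9) = -716*(-15) + 9 = -358*(-30) + 9 = 10740 + 9 = 10749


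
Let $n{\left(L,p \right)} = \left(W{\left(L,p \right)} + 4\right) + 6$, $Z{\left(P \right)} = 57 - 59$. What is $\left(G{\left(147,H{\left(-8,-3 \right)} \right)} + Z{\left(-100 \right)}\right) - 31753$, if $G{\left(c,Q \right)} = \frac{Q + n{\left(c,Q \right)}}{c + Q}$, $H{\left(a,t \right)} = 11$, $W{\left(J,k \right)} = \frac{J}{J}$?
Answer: $- \frac{2508634}{79} \approx -31755.0$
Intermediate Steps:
$W{\left(J,k \right)} = 1$
$Z{\left(P \right)} = -2$ ($Z{\left(P \right)} = 57 - 59 = -2$)
$n{\left(L,p \right)} = 11$ ($n{\left(L,p \right)} = \left(1 + 4\right) + 6 = 5 + 6 = 11$)
$G{\left(c,Q \right)} = \frac{11 + Q}{Q + c}$ ($G{\left(c,Q \right)} = \frac{Q + 11}{c + Q} = \frac{11 + Q}{Q + c}$)
$\left(G{\left(147,H{\left(-8,-3 \right)} \right)} + Z{\left(-100 \right)}\right) - 31753 = \left(\frac{11 + 11}{11 + 147} - 2\right) - 31753 = \left(\frac{1}{158} \cdot 22 - 2\right) - 31753 = \left(\frac{11}{79} - 2\right) - 31753 = - \frac{147}{79} - 31753 = - \frac{2508634}{79}$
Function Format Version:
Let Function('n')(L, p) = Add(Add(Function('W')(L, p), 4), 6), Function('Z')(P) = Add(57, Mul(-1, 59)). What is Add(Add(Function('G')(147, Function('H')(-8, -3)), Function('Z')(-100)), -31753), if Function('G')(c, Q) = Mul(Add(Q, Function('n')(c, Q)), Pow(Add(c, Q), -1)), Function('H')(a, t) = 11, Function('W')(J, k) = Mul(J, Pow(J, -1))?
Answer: Rational(-2508634, 79) ≈ -31755.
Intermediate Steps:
Function('W')(J, k) = 1
Function('Z')(P) = -2 (Function('Z')(P) = Add(57, -59) = -2)
Function('n')(L, p) = 11 (Function('n')(L, p) = Add(Add(1, 4), 6) = Add(5, 6) = 11)
Function('G')(c, Q) = Mul(Pow(Add(Q, c), -1), Add(11, Q)) (Function('G')(c, Q) = Mul(Add(Q, 11), Pow(Add(c, Q), -1)) = Mul(Add(11, Q), Pow(Add(Q, c), -1)) = Mul(Pow(Add(Q, c), -1), Add(11, Q)))
Add(Add(Function('G')(147, Function('H')(-8, -3)), Function('Z')(-100)), -31753) = Add(Add(Mul(Pow(Add(11, 147), -1), Add(11, 11)), -2), -31753) = Add(Add(Mul(Pow(158, -1), 22), -2), -31753) = Add(Add(Mul(Rational(1, 158), 22), -2), -31753) = Add(Add(Rational(11, 79), -2), -31753) = Add(Rational(-147, 79), -31753) = Rational(-2508634, 79)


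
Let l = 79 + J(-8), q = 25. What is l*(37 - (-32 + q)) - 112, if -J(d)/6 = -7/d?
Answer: 3133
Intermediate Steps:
J(d) = 42/d (J(d) = -(-42)/d = 42/d)
l = 295/4 (l = 79 + 42/(-8) = 79 + 42*(-⅛) = 79 - 21/4 = 295/4 ≈ 73.750)
l*(37 - (-32 + q)) - 112 = 295*(37 - (-32 + 25))/4 - 112 = 295*(37 - 1*(-7))/4 - 112 = 295*(37 + 7)/4 - 112 = (295/4)*44 - 112 = 3245 - 112 = 3133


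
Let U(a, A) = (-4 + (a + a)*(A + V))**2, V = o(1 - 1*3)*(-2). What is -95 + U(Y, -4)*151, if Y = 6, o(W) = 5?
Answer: 4467089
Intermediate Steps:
V = -10 (V = 5*(-2) = -10)
U(a, A) = (-4 + 2*a*(-10 + A))**2 (U(a, A) = (-4 + (a + a)*(A - 10))**2 = (-4 + (2*a)*(-10 + A))**2 = (-4 + 2*a*(-10 + A))**2)
-95 + U(Y, -4)*151 = -95 + (4*(2 + 10*6 - 1*(-4)*6)**2)*151 = -95 + (4*(2 + 60 + 24)**2)*151 = -95 + (4*86**2)*151 = -95 + (4*7396)*151 = -95 + 29584*151 = -95 + 4467184 = 4467089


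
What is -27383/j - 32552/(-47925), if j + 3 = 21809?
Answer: -602501363/1045052550 ≈ -0.57653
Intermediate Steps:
j = 21806 (j = -3 + 21809 = 21806)
-27383/j - 32552/(-47925) = -27383/21806 - 32552/(-47925) = -27383*1/21806 - 32552*(-1/47925) = -27383/21806 + 32552/47925 = -602501363/1045052550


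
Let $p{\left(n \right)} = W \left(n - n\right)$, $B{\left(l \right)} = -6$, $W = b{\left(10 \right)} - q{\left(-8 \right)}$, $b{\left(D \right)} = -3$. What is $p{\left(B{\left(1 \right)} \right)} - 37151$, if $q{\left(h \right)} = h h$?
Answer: $-37151$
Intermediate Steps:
$q{\left(h \right)} = h^{2}$
$W = -67$ ($W = -3 - \left(-8\right)^{2} = -3 - 64 = -67$)
$p{\left(n \right)} = 0$ ($p{\left(n \right)} = - 67 \left(n - n\right) = \left(-67\right) 0 = 0$)
$p{\left(B{\left(1 \right)} \right)} - 37151 = 0 - 37151 = -37151$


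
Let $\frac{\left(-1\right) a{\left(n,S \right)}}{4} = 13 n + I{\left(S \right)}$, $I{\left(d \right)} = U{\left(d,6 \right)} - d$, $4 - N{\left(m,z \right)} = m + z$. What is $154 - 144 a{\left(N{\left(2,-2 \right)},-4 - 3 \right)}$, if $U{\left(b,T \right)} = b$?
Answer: $30106$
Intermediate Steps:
$N{\left(m,z \right)} = 4 - m - z$ ($N{\left(m,z \right)} = 4 - \left(m + z\right) = 4 - m - z$)
$I{\left(d \right)} = 0$ ($I{\left(d \right)} = d - d = 0$)
$a{\left(n,S \right)} = - 52 n$ ($a{\left(n,S \right)} = - 4 \left(13 n + 0\right) = - 4 \cdot 13 n = - 52 n$)
$154 - 144 a{\left(N{\left(2,-2 \right)},-4 - 3 \right)} = 154 - 144 \left(- 52 \left(4 - 2 - -2\right)\right) = 154 - 144 \left(- 52 \left(4 - 2 + 2\right)\right) = 154 - 144 \left(\left(-52\right) 4\right) = 154 - -29952 = 154 + 29952 = 30106$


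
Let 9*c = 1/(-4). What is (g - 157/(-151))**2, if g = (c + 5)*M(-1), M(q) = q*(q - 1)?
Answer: 891321025/7387524 ≈ 120.65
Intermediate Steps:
c = -1/36 (c = (1/(-4))/9 = (1*(-1/4))/9 = (1/9)*(-1/4) = -1/36 ≈ -0.027778)
M(q) = q*(-1 + q)
g = 179/18 (g = (-1/36 + 5)*(-(-1 - 1)) = 179*(-1*(-2))/36 = (179/36)*2 = 179/18 ≈ 9.9444)
(g - 157/(-151))**2 = (179/18 - 157/(-151))**2 = (179/18 - 157*(-1/151))**2 = (179/18 + 157/151)**2 = (29855/2718)**2 = 891321025/7387524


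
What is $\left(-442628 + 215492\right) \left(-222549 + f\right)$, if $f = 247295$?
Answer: $-5620707456$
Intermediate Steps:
$\left(-442628 + 215492\right) \left(-222549 + f\right) = \left(-442628 + 215492\right) \left(-222549 + 247295\right) = \left(-227136\right) 24746 = -5620707456$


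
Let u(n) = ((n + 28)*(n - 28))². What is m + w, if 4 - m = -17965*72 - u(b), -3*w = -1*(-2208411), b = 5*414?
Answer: 18353650458803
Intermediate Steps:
b = 2070
w = -736137 (w = -(-1)*(-2208411)/3 = -⅓*2208411 = -736137)
u(n) = (-28 + n)²*(28 + n)² (u(n) = ((28 + n)*(-28 + n))² = ((-28 + n)*(28 + n))² = (-28 + n)²*(28 + n)²)
m = 18353651194940 (m = 4 - (-17965*72 - (-28 + 2070)²*(28 + 2070)²) = 4 - (-1293480 - 2042²*2098²) = 4 - (-1293480 - 4169764*4401604) = 4 - (-1293480 - 1*18353649901456) = 4 - (-1293480 - 18353649901456) = 4 - 1*(-18353651194936) = 4 + 18353651194936 = 18353651194940)
m + w = 18353651194940 - 736137 = 18353650458803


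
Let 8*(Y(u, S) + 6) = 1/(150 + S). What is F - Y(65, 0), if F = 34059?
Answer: 40877999/1200 ≈ 34065.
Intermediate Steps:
Y(u, S) = -6 + 1/(8*(150 + S))
F - Y(65, 0) = 34059 - (-7199 - 48*0)/(8*(150 + 0)) = 34059 - (-7199 + 0)/(8*150) = 34059 - (-7199)/(8*150) = 34059 - 1*(-7199/1200) = 34059 + 7199/1200 = 40877999/1200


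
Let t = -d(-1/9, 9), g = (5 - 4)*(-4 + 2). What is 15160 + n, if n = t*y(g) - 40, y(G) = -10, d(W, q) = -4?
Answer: 15080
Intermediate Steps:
g = -2 (g = 1*(-2) = -2)
t = 4 (t = -1*(-4) = 4)
n = -80 (n = 4*(-10) - 40 = -40 - 40 = -80)
15160 + n = 15160 - 80 = 15080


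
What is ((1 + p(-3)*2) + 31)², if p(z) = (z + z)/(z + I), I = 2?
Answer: 1936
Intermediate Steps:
p(z) = 2*z/(2 + z) (p(z) = (z + z)/(z + 2) = (2*z)/(2 + z) = 2*z/(2 + z))
((1 + p(-3)*2) + 31)² = ((1 + (2*(-3)/(2 - 3))*2) + 31)² = ((1 + (2*(-3)/(-1))*2) + 31)² = ((1 + (2*(-3)*(-1))*2) + 31)² = ((1 + 6*2) + 31)² = ((1 + 12) + 31)² = (13 + 31)² = 44² = 1936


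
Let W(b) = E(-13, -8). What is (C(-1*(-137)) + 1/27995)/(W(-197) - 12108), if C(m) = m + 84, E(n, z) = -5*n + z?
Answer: -6186896/337367745 ≈ -0.018339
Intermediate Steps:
E(n, z) = z - 5*n
C(m) = 84 + m
W(b) = 57 (W(b) = -8 - 5*(-13) = -8 + 65 = 57)
(C(-1*(-137)) + 1/27995)/(W(-197) - 12108) = ((84 - 1*(-137)) + 1/27995)/(57 - 12108) = ((84 + 137) + 1/27995)/(-12051) = (221 + 1/27995)*(-1/12051) = (6186896/27995)*(-1/12051) = -6186896/337367745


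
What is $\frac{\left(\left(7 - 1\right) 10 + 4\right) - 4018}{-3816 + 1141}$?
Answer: $\frac{3954}{2675} \approx 1.4781$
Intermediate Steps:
$\frac{\left(\left(7 - 1\right) 10 + 4\right) - 4018}{-3816 + 1141} = \frac{\left(\left(7 - 1\right) 10 + 4\right) - 4018}{-2675} = \left(\left(6 \cdot 10 + 4\right) - 4018\right) \left(- \frac{1}{2675}\right) = \left(\left(60 + 4\right) - 4018\right) \left(- \frac{1}{2675}\right) = \left(64 - 4018\right) \left(- \frac{1}{2675}\right) = \left(-3954\right) \left(- \frac{1}{2675}\right) = \frac{3954}{2675}$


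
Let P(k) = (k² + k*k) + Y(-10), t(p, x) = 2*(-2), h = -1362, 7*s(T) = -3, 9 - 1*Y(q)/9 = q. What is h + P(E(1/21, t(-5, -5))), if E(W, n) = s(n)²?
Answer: -2859429/2401 ≈ -1190.9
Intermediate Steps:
Y(q) = 81 - 9*q
s(T) = -3/7 (s(T) = (⅐)*(-3) = -3/7)
t(p, x) = -4
E(W, n) = 9/49 (E(W, n) = (-3/7)² = 9/49)
P(k) = 171 + 2*k² (P(k) = (k² + k*k) + (81 - 9*(-10)) = (k² + k²) + (81 + 90) = 2*k² + 171 = 171 + 2*k²)
h + P(E(1/21, t(-5, -5))) = -1362 + (171 + 2*(9/49)²) = -1362 + (171 + 2*(81/2401)) = -1362 + (171 + 162/2401) = -1362 + 410733/2401 = -2859429/2401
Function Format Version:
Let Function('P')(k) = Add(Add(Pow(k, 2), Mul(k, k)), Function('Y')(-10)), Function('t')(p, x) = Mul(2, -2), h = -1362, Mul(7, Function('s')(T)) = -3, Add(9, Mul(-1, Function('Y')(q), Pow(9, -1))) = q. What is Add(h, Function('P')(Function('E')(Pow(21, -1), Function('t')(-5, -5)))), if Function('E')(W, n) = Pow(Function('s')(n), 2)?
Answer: Rational(-2859429, 2401) ≈ -1190.9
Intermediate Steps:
Function('Y')(q) = Add(81, Mul(-9, q))
Function('s')(T) = Rational(-3, 7) (Function('s')(T) = Mul(Rational(1, 7), -3) = Rational(-3, 7))
Function('t')(p, x) = -4
Function('E')(W, n) = Rational(9, 49) (Function('E')(W, n) = Pow(Rational(-3, 7), 2) = Rational(9, 49))
Function('P')(k) = Add(171, Mul(2, Pow(k, 2))) (Function('P')(k) = Add(Add(Pow(k, 2), Mul(k, k)), Add(81, Mul(-9, -10))) = Add(Add(Pow(k, 2), Pow(k, 2)), Add(81, 90)) = Add(Mul(2, Pow(k, 2)), 171) = Add(171, Mul(2, Pow(k, 2))))
Add(h, Function('P')(Function('E')(Pow(21, -1), Function('t')(-5, -5)))) = Add(-1362, Add(171, Mul(2, Pow(Rational(9, 49), 2)))) = Add(-1362, Add(171, Mul(2, Rational(81, 2401)))) = Add(-1362, Add(171, Rational(162, 2401))) = Add(-1362, Rational(410733, 2401)) = Rational(-2859429, 2401)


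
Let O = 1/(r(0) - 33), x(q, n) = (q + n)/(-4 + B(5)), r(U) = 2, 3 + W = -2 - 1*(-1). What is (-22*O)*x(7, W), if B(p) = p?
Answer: 66/31 ≈ 2.1290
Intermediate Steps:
W = -4 (W = -3 + (-2 - 1*(-1)) = -3 + (-2 + 1) = -3 - 1 = -4)
x(q, n) = n + q (x(q, n) = (q + n)/(-4 + 5) = (n + q)/1 = (n + q)*1 = n + q)
O = -1/31 (O = 1/(2 - 33) = 1/(-31) = -1/31 ≈ -0.032258)
(-22*O)*x(7, W) = (-22*(-1/31))*(-4 + 7) = (22/31)*3 = 66/31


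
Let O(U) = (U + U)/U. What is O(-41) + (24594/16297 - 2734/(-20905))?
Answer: 1240071138/340688785 ≈ 3.6399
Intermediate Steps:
O(U) = 2 (O(U) = (2*U)/U = 2)
O(-41) + (24594/16297 - 2734/(-20905)) = 2 + (24594/16297 - 2734/(-20905)) = 2 + (24594*(1/16297) - 2734*(-1/20905)) = 2 + (24594/16297 + 2734/20905) = 2 + 558693568/340688785 = 1240071138/340688785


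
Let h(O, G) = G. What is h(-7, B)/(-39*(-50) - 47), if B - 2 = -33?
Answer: -31/1903 ≈ -0.016290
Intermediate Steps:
B = -31 (B = 2 - 33 = -31)
h(-7, B)/(-39*(-50) - 47) = -31/(-39*(-50) - 47) = -31/(1950 - 47) = -31/1903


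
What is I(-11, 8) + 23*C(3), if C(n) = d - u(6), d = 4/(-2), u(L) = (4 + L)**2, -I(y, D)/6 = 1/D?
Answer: -9387/4 ≈ -2346.8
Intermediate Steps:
I(y, D) = -6/D
d = -2 (d = 4*(-1/2) = -2)
C(n) = -102 (C(n) = -2 - (4 + 6)**2 = -2 - 1*10**2 = -2 - 1*100 = -2 - 100 = -102)
I(-11, 8) + 23*C(3) = -6/8 + 23*(-102) = -6*1/8 - 2346 = -3/4 - 2346 = -9387/4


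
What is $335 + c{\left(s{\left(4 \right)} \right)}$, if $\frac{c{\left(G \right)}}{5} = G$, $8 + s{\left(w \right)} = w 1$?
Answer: $315$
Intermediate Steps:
$s{\left(w \right)} = -8 + w$ ($s{\left(w \right)} = -8 + w 1 = -8 + w$)
$c{\left(G \right)} = 5 G$
$335 + c{\left(s{\left(4 \right)} \right)} = 335 + 5 \left(-8 + 4\right) = 335 + 5 \left(-4\right) = 335 - 20 = 315$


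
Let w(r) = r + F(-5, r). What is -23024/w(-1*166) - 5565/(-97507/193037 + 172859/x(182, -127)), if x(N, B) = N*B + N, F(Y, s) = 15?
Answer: 349199568611756/413556631489 ≈ 844.38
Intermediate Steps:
x(N, B) = N + B*N (x(N, B) = B*N + N = N + B*N)
w(r) = 15 + r (w(r) = r + 15 = 15 + r)
-23024/w(-1*166) - 5565/(-97507/193037 + 172859/x(182, -127)) = -23024/(15 - 1*166) - 5565/(-97507/193037 + 172859/((182*(1 - 127)))) = -23024/(15 - 166) - 5565/(-97507*1/193037 + 172859/((182*(-126)))) = -23024/(-151) - 5565/(-97507/193037 + 172859/(-22932)) = -23024*(-1/151) - 5565/(-97507/193037 + 172859*(-1/22932)) = 23024/151 - 5565/(-97507/193037 - 172859/22932) = 23024/151 - 5565/(-2738785639/340517268) = 23024/151 - 5565*(-340517268/2738785639) = 23024/151 + 1894978596420/2738785639 = 349199568611756/413556631489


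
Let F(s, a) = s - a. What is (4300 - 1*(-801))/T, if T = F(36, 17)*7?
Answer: 5101/133 ≈ 38.353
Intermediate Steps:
T = 133 (T = (36 - 1*17)*7 = (36 - 17)*7 = 19*7 = 133)
(4300 - 1*(-801))/T = (4300 - 1*(-801))/133 = (4300 + 801)*(1/133) = 5101*(1/133) = 5101/133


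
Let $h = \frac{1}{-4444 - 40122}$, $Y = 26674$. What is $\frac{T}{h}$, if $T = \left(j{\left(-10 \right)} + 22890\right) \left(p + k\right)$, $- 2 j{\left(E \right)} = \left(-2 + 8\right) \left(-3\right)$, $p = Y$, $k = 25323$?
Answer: $-53063813817498$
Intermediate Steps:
$p = 26674$
$j{\left(E \right)} = 9$ ($j{\left(E \right)} = - \frac{\left(-2 + 8\right) \left(-3\right)}{2} = - \frac{6 \left(-3\right)}{2} = \left(- \frac{1}{2}\right) \left(-18\right) = 9$)
$h = - \frac{1}{44566}$ ($h = \frac{1}{-44566} = - \frac{1}{44566} \approx -2.2439 \cdot 10^{-5}$)
$T = 1190679303$ ($T = \left(9 + 22890\right) \left(26674 + 25323\right) = 22899 \cdot 51997 = 1190679303$)
$\frac{T}{h} = \frac{1190679303}{- \frac{1}{44566}} = 1190679303 \left(-44566\right) = -53063813817498$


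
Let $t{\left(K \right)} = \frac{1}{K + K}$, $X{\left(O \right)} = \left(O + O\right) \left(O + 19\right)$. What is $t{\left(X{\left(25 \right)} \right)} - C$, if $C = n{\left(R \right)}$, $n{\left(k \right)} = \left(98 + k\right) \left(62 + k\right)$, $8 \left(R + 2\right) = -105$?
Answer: $- \frac{68371871}{17600} \approx -3884.8$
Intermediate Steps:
$R = - \frac{121}{8}$ ($R = -2 + \frac{1}{8} \left(-105\right) = -2 - \frac{105}{8} = - \frac{121}{8} \approx -15.125$)
$X{\left(O \right)} = 2 O \left(19 + O\right)$
$n{\left(k \right)} = \left(62 + k\right) \left(98 + k\right)$
$t{\left(K \right)} = \frac{1}{2 K}$
$C = \frac{248625}{64}$ ($C = 6076 + \left(- \frac{121}{8}\right)^{2} + 160 \left(- \frac{121}{8}\right) = 6076 + \frac{14641}{64} - 2420 = \frac{248625}{64} \approx 3884.8$)
$t{\left(X{\left(25 \right)} \right)} - C = \frac{1}{2 \cdot 2 \cdot 25 \left(19 + 25\right)} - \frac{248625}{64} = \frac{1}{2 \cdot 2 \cdot 25 \cdot 44} - \frac{248625}{64} = \frac{1}{2 \cdot 2200} - \frac{248625}{64} = \frac{1}{2} \cdot \frac{1}{2200} - \frac{248625}{64} = \frac{1}{4400} - \frac{248625}{64} = - \frac{68371871}{17600}$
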